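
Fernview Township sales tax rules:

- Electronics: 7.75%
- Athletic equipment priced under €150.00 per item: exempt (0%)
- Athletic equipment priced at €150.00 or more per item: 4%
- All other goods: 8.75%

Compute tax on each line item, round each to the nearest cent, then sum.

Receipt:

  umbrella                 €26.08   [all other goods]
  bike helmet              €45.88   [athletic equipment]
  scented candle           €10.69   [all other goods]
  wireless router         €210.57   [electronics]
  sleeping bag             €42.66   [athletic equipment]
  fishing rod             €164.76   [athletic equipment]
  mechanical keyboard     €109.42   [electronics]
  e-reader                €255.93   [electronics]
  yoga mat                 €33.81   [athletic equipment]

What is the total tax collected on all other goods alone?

€3.22

Umbrella €26.08: all other goods → 8.75% → €2.28
Scented candle €10.69: all other goods → 8.75% → €0.94
Tax on all other goods = €2.28 + €0.94 = €3.22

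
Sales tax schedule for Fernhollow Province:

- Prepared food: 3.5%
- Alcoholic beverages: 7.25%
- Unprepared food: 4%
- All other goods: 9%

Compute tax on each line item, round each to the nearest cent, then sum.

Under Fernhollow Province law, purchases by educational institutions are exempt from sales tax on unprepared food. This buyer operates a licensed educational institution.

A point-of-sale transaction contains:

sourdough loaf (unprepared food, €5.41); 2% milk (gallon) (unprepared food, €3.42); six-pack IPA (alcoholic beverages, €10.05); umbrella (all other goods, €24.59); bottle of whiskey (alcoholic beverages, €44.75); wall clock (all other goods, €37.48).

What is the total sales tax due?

Sourdough loaf €5.41: unprepared food, buyer-exempt → 0% → €0.00
2% milk (gallon) €3.42: unprepared food, buyer-exempt → 0% → €0.00
Six-pack IPA €10.05: alcoholic beverages → 7.25% → €0.73
Umbrella €24.59: all other goods → 9% → €2.21
Bottle of whiskey €44.75: alcoholic beverages → 7.25% → €3.24
Wall clock €37.48: all other goods → 9% → €3.37
Total tax = €0.73 + €2.21 + €3.24 + €3.37 = €9.55

€9.55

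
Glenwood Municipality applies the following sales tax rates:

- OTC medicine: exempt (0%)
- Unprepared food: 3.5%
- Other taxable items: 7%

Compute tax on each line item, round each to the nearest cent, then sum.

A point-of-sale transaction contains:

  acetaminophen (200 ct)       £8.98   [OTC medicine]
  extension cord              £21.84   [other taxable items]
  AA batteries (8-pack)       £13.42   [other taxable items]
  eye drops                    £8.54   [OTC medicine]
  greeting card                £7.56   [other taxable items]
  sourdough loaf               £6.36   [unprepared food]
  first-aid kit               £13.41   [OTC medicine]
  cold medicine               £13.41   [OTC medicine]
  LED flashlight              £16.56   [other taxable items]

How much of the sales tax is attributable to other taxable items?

£4.16

Extension cord £21.84: other taxable items → 7% → £1.53
AA batteries (8-pack) £13.42: other taxable items → 7% → £0.94
Greeting card £7.56: other taxable items → 7% → £0.53
LED flashlight £16.56: other taxable items → 7% → £1.16
Tax on other taxable items = £1.53 + £0.94 + £0.53 + £1.16 = £4.16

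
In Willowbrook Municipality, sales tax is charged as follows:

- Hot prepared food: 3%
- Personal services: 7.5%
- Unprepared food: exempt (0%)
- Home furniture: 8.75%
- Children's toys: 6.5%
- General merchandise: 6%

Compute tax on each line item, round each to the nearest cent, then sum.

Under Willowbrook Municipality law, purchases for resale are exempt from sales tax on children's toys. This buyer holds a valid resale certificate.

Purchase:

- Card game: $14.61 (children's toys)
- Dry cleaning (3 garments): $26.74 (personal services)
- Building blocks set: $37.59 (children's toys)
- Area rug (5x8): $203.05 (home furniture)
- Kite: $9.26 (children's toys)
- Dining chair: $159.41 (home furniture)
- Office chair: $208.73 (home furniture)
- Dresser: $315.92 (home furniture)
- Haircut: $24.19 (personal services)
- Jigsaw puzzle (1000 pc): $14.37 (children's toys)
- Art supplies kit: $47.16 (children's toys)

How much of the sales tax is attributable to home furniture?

Area rug (5x8) $203.05: home furniture → 8.75% → $17.77
Dining chair $159.41: home furniture → 8.75% → $13.95
Office chair $208.73: home furniture → 8.75% → $18.26
Dresser $315.92: home furniture → 8.75% → $27.64
Tax on home furniture = $17.77 + $13.95 + $18.26 + $27.64 = $77.62

$77.62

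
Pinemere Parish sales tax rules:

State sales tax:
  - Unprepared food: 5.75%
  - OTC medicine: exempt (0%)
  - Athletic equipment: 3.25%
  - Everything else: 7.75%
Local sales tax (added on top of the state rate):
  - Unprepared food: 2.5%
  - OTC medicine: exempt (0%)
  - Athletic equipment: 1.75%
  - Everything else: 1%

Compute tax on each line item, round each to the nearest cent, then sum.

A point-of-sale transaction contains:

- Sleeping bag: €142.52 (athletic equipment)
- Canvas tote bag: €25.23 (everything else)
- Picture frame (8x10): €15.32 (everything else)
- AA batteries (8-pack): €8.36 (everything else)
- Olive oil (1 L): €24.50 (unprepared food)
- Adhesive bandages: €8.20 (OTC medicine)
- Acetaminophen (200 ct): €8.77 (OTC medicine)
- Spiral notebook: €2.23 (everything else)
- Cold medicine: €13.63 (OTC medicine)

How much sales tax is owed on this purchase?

Sleeping bag €142.52: athletic equipment → 3.25% + 1.75% local = 5% → €7.13
Canvas tote bag €25.23: everything else → 7.75% + 1% local = 8.75% → €2.21
Picture frame (8x10) €15.32: everything else → 7.75% + 1% local = 8.75% → €1.34
AA batteries (8-pack) €8.36: everything else → 7.75% + 1% local = 8.75% → €0.73
Olive oil (1 L) €24.50: unprepared food → 5.75% + 2.5% local = 8.25% → €2.02
Adhesive bandages €8.20: OTC medicine → 0% + 0% local = 0% → €0.00
Acetaminophen (200 ct) €8.77: OTC medicine → 0% + 0% local = 0% → €0.00
Spiral notebook €2.23: everything else → 7.75% + 1% local = 8.75% → €0.20
Cold medicine €13.63: OTC medicine → 0% + 0% local = 0% → €0.00
Total tax = €7.13 + €2.21 + €1.34 + €0.73 + €2.02 + €0.20 = €13.63

€13.63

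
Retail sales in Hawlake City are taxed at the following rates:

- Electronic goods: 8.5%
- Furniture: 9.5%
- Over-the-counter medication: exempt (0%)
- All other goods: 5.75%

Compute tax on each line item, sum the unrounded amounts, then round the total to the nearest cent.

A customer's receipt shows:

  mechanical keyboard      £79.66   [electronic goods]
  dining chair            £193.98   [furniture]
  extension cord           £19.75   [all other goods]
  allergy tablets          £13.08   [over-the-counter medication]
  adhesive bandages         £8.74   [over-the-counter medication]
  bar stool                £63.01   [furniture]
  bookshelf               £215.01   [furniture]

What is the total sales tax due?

£52.75

Mechanical keyboard £79.66: electronic goods → 8.5% → £6.7711
Dining chair £193.98: furniture → 9.5% → £18.4281
Extension cord £19.75: all other goods → 5.75% → £1.135625
Allergy tablets £13.08: over-the-counter medication → 0% → £0.00
Adhesive bandages £8.74: over-the-counter medication → 0% → £0.00
Bar stool £63.01: furniture → 9.5% → £5.98595
Bookshelf £215.01: furniture → 9.5% → £20.42595
Unrounded tax sum = £52.746725 → £52.75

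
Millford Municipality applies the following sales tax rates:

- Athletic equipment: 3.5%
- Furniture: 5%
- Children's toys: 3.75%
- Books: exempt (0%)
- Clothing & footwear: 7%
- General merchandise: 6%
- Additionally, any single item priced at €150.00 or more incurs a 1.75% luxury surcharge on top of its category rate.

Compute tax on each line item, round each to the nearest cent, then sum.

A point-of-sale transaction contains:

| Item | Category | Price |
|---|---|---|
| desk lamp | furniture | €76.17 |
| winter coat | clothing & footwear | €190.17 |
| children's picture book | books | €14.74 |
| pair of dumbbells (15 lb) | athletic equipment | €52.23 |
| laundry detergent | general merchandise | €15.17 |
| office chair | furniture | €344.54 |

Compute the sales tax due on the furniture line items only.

Desk lamp €76.17: furniture → 5% → €3.81
Office chair €344.54: furniture → 5% + 1.75% surcharge = 6.75% → €23.26
Tax on furniture = €3.81 + €23.26 = €27.07

€27.07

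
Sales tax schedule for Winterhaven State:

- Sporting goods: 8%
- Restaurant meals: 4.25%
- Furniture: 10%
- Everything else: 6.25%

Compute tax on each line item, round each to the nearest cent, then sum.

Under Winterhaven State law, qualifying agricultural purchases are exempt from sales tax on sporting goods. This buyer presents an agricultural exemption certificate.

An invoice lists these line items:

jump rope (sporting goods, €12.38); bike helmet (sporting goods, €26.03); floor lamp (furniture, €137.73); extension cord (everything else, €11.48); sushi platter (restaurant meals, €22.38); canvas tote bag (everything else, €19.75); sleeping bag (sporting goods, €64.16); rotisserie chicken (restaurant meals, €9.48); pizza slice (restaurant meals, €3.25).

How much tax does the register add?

Jump rope €12.38: sporting goods, buyer-exempt → 0% → €0.00
Bike helmet €26.03: sporting goods, buyer-exempt → 0% → €0.00
Floor lamp €137.73: furniture → 10% → €13.77
Extension cord €11.48: everything else → 6.25% → €0.72
Sushi platter €22.38: restaurant meals → 4.25% → €0.95
Canvas tote bag €19.75: everything else → 6.25% → €1.23
Sleeping bag €64.16: sporting goods, buyer-exempt → 0% → €0.00
Rotisserie chicken €9.48: restaurant meals → 4.25% → €0.40
Pizza slice €3.25: restaurant meals → 4.25% → €0.14
Total tax = €13.77 + €0.72 + €0.95 + €1.23 + €0.40 + €0.14 = €17.21

€17.21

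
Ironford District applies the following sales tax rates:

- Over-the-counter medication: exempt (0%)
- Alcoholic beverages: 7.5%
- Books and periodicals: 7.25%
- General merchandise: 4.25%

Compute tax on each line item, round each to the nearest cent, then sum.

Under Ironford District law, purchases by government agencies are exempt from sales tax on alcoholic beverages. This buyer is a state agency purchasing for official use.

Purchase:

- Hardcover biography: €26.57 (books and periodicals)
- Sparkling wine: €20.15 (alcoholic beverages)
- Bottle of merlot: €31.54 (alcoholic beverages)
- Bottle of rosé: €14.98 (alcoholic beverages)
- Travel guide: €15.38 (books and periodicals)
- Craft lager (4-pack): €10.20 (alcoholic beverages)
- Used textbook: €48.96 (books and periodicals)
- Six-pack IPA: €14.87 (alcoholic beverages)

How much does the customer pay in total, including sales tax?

€189.25

Hardcover biography €26.57: books and periodicals → 7.25% → €1.93
Sparkling wine €20.15: alcoholic beverages, buyer-exempt → 0% → €0.00
Bottle of merlot €31.54: alcoholic beverages, buyer-exempt → 0% → €0.00
Bottle of rosé €14.98: alcoholic beverages, buyer-exempt → 0% → €0.00
Travel guide €15.38: books and periodicals → 7.25% → €1.12
Craft lager (4-pack) €10.20: alcoholic beverages, buyer-exempt → 0% → €0.00
Used textbook €48.96: books and periodicals → 7.25% → €3.55
Six-pack IPA €14.87: alcoholic beverages, buyer-exempt → 0% → €0.00
Subtotal = €182.65; tax = €6.60; total due = €189.25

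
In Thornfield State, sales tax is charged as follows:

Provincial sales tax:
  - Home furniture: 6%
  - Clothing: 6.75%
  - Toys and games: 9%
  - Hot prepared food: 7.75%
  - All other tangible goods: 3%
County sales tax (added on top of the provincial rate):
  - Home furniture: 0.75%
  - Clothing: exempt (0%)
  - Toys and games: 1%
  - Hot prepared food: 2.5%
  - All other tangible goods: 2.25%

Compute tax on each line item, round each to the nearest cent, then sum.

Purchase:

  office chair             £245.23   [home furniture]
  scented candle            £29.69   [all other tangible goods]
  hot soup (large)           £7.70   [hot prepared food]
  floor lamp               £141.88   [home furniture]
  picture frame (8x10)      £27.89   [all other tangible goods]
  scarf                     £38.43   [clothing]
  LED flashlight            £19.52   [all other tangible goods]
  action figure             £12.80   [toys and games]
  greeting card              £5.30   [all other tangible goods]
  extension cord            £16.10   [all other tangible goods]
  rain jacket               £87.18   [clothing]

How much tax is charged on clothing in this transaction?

Scarf £38.43: clothing → 6.75% + 0% county = 6.75% → £2.59
Rain jacket £87.18: clothing → 6.75% + 0% county = 6.75% → £5.88
Tax on clothing = £2.59 + £5.88 = £8.47

£8.47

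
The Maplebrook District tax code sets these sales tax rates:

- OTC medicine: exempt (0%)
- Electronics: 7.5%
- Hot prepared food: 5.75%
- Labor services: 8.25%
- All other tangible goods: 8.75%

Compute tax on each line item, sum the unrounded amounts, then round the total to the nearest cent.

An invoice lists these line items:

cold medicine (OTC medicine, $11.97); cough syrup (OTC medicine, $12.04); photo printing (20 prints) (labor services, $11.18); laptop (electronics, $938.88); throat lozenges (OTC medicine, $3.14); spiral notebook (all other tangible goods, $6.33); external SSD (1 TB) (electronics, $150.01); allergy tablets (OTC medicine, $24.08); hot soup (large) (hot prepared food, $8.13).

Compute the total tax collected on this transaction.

Cold medicine $11.97: OTC medicine → 0% → $0.00
Cough syrup $12.04: OTC medicine → 0% → $0.00
Photo printing (20 prints) $11.18: labor services → 8.25% → $0.92235
Laptop $938.88: electronics → 7.5% → $70.416
Throat lozenges $3.14: OTC medicine → 0% → $0.00
Spiral notebook $6.33: all other tangible goods → 8.75% → $0.553875
External SSD (1 TB) $150.01: electronics → 7.5% → $11.25075
Allergy tablets $24.08: OTC medicine → 0% → $0.00
Hot soup (large) $8.13: hot prepared food → 5.75% → $0.467475
Unrounded tax sum = $83.61045 → $83.61

$83.61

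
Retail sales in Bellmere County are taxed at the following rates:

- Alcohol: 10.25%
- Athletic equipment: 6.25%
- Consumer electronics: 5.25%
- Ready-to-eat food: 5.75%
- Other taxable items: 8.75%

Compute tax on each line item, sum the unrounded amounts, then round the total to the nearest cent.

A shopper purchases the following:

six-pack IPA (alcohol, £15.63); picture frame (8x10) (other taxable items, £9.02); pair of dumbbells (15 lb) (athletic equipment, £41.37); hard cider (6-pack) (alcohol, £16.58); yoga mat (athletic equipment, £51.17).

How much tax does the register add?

Six-pack IPA £15.63: alcohol → 10.25% → £1.602075
Picture frame (8x10) £9.02: other taxable items → 8.75% → £0.78925
Pair of dumbbells (15 lb) £41.37: athletic equipment → 6.25% → £2.585625
Hard cider (6-pack) £16.58: alcohol → 10.25% → £1.69945
Yoga mat £51.17: athletic equipment → 6.25% → £3.198125
Unrounded tax sum = £9.874525 → £9.87

£9.87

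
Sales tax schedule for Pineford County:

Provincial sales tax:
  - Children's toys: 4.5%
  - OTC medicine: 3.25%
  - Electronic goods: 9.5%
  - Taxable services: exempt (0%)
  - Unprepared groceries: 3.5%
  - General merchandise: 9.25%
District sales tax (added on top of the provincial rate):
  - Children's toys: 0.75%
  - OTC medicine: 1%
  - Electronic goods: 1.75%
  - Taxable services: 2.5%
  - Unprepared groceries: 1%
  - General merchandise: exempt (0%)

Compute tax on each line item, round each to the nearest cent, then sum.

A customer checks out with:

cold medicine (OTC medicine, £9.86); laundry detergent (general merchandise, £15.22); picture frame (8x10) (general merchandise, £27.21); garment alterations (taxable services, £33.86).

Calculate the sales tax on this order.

Cold medicine £9.86: OTC medicine → 3.25% + 1% district = 4.25% → £0.42
Laundry detergent £15.22: general merchandise → 9.25% + 0% district = 9.25% → £1.41
Picture frame (8x10) £27.21: general merchandise → 9.25% + 0% district = 9.25% → £2.52
Garment alterations £33.86: taxable services → 0% + 2.5% district = 2.5% → £0.85
Total tax = £0.42 + £1.41 + £2.52 + £0.85 = £5.20

£5.20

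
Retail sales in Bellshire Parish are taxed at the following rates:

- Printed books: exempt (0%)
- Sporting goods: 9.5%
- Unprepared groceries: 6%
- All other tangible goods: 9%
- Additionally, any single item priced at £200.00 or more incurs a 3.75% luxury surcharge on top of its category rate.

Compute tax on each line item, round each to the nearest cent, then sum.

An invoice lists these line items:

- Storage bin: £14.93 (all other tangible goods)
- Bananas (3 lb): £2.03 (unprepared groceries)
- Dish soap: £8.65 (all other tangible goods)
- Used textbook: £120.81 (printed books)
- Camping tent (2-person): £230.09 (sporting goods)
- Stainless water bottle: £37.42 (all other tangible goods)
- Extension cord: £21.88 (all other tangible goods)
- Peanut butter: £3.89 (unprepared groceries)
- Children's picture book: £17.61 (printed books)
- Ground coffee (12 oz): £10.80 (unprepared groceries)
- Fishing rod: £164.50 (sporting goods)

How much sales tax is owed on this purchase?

£54.58

Storage bin £14.93: all other tangible goods → 9% → £1.34
Bananas (3 lb) £2.03: unprepared groceries → 6% → £0.12
Dish soap £8.65: all other tangible goods → 9% → £0.78
Used textbook £120.81: printed books → 0% → £0.00
Camping tent (2-person) £230.09: sporting goods → 9.5% + 3.75% surcharge = 13.25% → £30.49
Stainless water bottle £37.42: all other tangible goods → 9% → £3.37
Extension cord £21.88: all other tangible goods → 9% → £1.97
Peanut butter £3.89: unprepared groceries → 6% → £0.23
Children's picture book £17.61: printed books → 0% → £0.00
Ground coffee (12 oz) £10.80: unprepared groceries → 6% → £0.65
Fishing rod £164.50: sporting goods → 9.5% → £15.63
Total tax = £1.34 + £0.12 + £0.78 + £30.49 + £3.37 + £1.97 + £0.23 + £0.65 + £15.63 = £54.58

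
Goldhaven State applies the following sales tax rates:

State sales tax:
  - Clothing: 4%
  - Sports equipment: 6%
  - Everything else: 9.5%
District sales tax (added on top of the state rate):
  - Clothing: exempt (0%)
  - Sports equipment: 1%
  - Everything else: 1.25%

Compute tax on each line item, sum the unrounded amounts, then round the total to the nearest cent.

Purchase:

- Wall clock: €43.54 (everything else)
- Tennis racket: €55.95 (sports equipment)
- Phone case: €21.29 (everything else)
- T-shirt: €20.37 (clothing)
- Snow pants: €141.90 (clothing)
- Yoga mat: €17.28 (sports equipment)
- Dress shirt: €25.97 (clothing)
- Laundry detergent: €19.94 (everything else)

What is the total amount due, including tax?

€368.01

Wall clock €43.54: everything else → 9.5% + 1.25% district = 10.75% → €4.68055
Tennis racket €55.95: sports equipment → 6% + 1% district = 7% → €3.9165
Phone case €21.29: everything else → 9.5% + 1.25% district = 10.75% → €2.288675
T-shirt €20.37: clothing → 4% + 0% district = 4% → €0.8148
Snow pants €141.90: clothing → 4% + 0% district = 4% → €5.676
Yoga mat €17.28: sports equipment → 6% + 1% district = 7% → €1.2096
Dress shirt €25.97: clothing → 4% + 0% district = 4% → €1.0388
Laundry detergent €19.94: everything else → 9.5% + 1.25% district = 10.75% → €2.14355
Subtotal = €346.24; unrounded tax = €21.768475 → €21.77; total due = €368.01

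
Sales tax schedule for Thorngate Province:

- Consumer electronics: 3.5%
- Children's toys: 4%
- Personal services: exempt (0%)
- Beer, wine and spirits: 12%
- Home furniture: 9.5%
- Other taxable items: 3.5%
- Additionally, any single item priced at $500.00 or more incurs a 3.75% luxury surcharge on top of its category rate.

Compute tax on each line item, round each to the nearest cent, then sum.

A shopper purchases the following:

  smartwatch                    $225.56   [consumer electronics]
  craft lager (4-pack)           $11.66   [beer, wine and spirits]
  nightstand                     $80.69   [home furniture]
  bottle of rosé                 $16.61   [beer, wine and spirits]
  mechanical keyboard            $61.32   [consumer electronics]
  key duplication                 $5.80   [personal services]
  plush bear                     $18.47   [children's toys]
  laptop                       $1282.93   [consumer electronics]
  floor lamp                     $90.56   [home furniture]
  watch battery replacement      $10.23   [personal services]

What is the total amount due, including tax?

Smartwatch $225.56: consumer electronics → 3.5% → $7.89
Craft lager (4-pack) $11.66: beer, wine and spirits → 12% → $1.40
Nightstand $80.69: home furniture → 9.5% → $7.67
Bottle of rosé $16.61: beer, wine and spirits → 12% → $1.99
Mechanical keyboard $61.32: consumer electronics → 3.5% → $2.15
Key duplication $5.80: personal services → 0% → $0.00
Plush bear $18.47: children's toys → 4% → $0.74
Laptop $1282.93: consumer electronics → 3.5% + 3.75% surcharge = 7.25% → $93.01
Floor lamp $90.56: home furniture → 9.5% → $8.60
Watch battery replacement $10.23: personal services → 0% → $0.00
Subtotal = $1803.83; tax = $123.45; total due = $1927.28

$1927.28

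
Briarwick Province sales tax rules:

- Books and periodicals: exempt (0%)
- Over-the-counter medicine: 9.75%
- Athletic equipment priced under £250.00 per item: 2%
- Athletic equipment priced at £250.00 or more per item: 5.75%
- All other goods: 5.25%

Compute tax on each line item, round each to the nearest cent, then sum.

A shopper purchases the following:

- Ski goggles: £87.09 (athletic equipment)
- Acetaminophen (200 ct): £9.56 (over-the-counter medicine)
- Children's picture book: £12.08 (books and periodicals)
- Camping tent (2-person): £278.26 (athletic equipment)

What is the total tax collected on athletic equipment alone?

£17.74

Ski goggles £87.09: athletic equipment, under £250.00 → 2% → £1.74
Camping tent (2-person) £278.26: athletic equipment, £250.00 or more → 5.75% → £16.00
Tax on athletic equipment = £1.74 + £16.00 = £17.74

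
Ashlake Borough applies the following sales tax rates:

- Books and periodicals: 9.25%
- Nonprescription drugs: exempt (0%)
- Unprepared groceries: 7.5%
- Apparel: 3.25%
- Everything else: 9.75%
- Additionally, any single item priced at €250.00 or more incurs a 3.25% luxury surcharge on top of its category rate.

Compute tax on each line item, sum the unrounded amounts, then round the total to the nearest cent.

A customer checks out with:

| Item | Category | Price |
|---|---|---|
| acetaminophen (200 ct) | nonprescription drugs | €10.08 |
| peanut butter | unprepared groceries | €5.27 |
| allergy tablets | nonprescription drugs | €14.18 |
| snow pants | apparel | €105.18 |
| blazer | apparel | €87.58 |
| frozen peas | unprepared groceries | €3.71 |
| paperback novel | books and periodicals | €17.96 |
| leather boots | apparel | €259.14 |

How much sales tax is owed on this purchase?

Acetaminophen (200 ct) €10.08: nonprescription drugs → 0% → €0.00
Peanut butter €5.27: unprepared groceries → 7.5% → €0.39525
Allergy tablets €14.18: nonprescription drugs → 0% → €0.00
Snow pants €105.18: apparel → 3.25% → €3.41835
Blazer €87.58: apparel → 3.25% → €2.84635
Frozen peas €3.71: unprepared groceries → 7.5% → €0.27825
Paperback novel €17.96: books and periodicals → 9.25% → €1.6613
Leather boots €259.14: apparel → 3.25% + 3.25% surcharge = 6.5% → €16.8441
Unrounded tax sum = €25.4436 → €25.44

€25.44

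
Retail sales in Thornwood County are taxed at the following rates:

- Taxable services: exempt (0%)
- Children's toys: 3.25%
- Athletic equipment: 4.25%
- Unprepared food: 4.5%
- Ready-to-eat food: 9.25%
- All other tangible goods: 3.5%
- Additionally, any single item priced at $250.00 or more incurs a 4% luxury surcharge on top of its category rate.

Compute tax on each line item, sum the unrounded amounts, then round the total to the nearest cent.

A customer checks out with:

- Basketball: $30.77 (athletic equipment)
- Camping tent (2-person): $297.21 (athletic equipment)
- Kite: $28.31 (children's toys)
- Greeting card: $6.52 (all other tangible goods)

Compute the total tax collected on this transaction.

Basketball $30.77: athletic equipment → 4.25% → $1.307725
Camping tent (2-person) $297.21: athletic equipment → 4.25% + 4% surcharge = 8.25% → $24.519825
Kite $28.31: children's toys → 3.25% → $0.920075
Greeting card $6.52: all other tangible goods → 3.5% → $0.2282
Unrounded tax sum = $26.975825 → $26.98

$26.98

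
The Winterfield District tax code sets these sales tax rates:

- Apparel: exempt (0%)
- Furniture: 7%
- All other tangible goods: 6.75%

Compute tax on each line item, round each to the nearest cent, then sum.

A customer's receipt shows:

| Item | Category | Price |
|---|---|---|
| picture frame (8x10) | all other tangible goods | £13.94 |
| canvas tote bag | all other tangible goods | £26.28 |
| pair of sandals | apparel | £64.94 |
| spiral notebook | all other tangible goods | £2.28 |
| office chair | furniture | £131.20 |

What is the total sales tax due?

£12.04

Picture frame (8x10) £13.94: all other tangible goods → 6.75% → £0.94
Canvas tote bag £26.28: all other tangible goods → 6.75% → £1.77
Pair of sandals £64.94: apparel → 0% → £0.00
Spiral notebook £2.28: all other tangible goods → 6.75% → £0.15
Office chair £131.20: furniture → 7% → £9.18
Total tax = £0.94 + £1.77 + £0.15 + £9.18 = £12.04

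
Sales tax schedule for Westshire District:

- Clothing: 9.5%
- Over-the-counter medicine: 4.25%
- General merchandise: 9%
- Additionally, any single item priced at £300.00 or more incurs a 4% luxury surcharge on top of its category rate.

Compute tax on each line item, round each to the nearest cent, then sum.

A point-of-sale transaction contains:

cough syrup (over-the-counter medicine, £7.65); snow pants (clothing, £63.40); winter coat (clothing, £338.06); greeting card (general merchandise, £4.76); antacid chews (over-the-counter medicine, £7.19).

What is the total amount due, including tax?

£473.79

Cough syrup £7.65: over-the-counter medicine → 4.25% → £0.33
Snow pants £63.40: clothing → 9.5% → £6.02
Winter coat £338.06: clothing → 9.5% + 4% surcharge = 13.5% → £45.64
Greeting card £4.76: general merchandise → 9% → £0.43
Antacid chews £7.19: over-the-counter medicine → 4.25% → £0.31
Subtotal = £421.06; tax = £52.73; total due = £473.79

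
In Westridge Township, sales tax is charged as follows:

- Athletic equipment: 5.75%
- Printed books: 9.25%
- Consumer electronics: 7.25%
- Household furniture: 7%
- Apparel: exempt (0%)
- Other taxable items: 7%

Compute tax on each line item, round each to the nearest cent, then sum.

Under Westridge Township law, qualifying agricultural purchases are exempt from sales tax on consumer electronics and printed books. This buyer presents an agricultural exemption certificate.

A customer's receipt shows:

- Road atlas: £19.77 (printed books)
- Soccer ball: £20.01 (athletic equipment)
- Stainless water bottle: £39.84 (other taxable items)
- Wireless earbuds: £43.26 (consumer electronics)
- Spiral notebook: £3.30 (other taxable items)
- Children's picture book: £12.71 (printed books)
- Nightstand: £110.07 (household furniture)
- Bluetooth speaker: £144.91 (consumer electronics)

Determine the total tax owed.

£11.87

Road atlas £19.77: printed books, buyer-exempt → 0% → £0.00
Soccer ball £20.01: athletic equipment → 5.75% → £1.15
Stainless water bottle £39.84: other taxable items → 7% → £2.79
Wireless earbuds £43.26: consumer electronics, buyer-exempt → 0% → £0.00
Spiral notebook £3.30: other taxable items → 7% → £0.23
Children's picture book £12.71: printed books, buyer-exempt → 0% → £0.00
Nightstand £110.07: household furniture → 7% → £7.70
Bluetooth speaker £144.91: consumer electronics, buyer-exempt → 0% → £0.00
Total tax = £1.15 + £2.79 + £0.23 + £7.70 = £11.87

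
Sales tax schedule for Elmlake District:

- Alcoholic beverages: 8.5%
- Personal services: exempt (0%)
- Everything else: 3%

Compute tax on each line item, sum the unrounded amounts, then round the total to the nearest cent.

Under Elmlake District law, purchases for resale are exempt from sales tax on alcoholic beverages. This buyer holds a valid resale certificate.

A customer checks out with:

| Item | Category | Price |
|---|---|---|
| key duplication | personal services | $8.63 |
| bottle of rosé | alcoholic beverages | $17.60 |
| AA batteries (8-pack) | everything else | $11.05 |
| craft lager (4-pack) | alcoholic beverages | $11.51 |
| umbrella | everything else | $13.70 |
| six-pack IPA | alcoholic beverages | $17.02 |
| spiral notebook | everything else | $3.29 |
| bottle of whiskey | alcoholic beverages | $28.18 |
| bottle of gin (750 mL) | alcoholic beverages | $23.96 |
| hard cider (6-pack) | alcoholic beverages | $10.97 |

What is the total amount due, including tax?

$146.75

Key duplication $8.63: personal services → 0% → $0.00
Bottle of rosé $17.60: alcoholic beverages, buyer-exempt → 0% → $0.00
AA batteries (8-pack) $11.05: everything else → 3% → $0.3315
Craft lager (4-pack) $11.51: alcoholic beverages, buyer-exempt → 0% → $0.00
Umbrella $13.70: everything else → 3% → $0.411
Six-pack IPA $17.02: alcoholic beverages, buyer-exempt → 0% → $0.00
Spiral notebook $3.29: everything else → 3% → $0.0987
Bottle of whiskey $28.18: alcoholic beverages, buyer-exempt → 0% → $0.00
Bottle of gin (750 mL) $23.96: alcoholic beverages, buyer-exempt → 0% → $0.00
Hard cider (6-pack) $10.97: alcoholic beverages, buyer-exempt → 0% → $0.00
Subtotal = $145.91; unrounded tax = $0.8412 → $0.84; total due = $146.75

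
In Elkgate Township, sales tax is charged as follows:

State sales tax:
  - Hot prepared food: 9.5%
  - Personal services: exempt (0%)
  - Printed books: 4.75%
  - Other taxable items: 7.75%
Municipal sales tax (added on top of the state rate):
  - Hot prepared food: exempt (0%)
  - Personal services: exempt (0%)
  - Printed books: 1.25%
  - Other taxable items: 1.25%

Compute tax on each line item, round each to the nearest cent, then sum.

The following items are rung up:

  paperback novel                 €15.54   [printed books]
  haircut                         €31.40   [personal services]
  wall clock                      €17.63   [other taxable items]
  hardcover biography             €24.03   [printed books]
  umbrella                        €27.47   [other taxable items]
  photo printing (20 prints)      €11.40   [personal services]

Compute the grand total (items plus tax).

€133.90

Paperback novel €15.54: printed books → 4.75% + 1.25% municipal = 6% → €0.93
Haircut €31.40: personal services → 0% + 0% municipal = 0% → €0.00
Wall clock €17.63: other taxable items → 7.75% + 1.25% municipal = 9% → €1.59
Hardcover biography €24.03: printed books → 4.75% + 1.25% municipal = 6% → €1.44
Umbrella €27.47: other taxable items → 7.75% + 1.25% municipal = 9% → €2.47
Photo printing (20 prints) €11.40: personal services → 0% + 0% municipal = 0% → €0.00
Subtotal = €127.47; tax = €6.43; total due = €133.90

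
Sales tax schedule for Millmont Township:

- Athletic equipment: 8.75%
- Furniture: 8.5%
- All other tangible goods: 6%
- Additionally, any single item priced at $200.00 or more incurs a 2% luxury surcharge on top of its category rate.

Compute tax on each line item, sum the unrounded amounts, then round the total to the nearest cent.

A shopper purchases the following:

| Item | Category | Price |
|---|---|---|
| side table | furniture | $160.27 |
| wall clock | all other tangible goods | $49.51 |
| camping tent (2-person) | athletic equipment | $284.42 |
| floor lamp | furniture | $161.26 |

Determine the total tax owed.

Side table $160.27: furniture → 8.5% → $13.62295
Wall clock $49.51: all other tangible goods → 6% → $2.9706
Camping tent (2-person) $284.42: athletic equipment → 8.75% + 2% surcharge = 10.75% → $30.57515
Floor lamp $161.26: furniture → 8.5% → $13.7071
Unrounded tax sum = $60.8758 → $60.88

$60.88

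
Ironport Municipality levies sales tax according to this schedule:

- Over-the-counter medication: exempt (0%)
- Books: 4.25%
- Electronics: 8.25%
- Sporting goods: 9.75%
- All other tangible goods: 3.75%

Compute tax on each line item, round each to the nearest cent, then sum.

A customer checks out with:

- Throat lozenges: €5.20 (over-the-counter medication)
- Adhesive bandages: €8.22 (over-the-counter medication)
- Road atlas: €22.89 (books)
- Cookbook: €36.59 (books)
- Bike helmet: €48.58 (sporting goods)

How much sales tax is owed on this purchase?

€7.27

Throat lozenges €5.20: over-the-counter medication → 0% → €0.00
Adhesive bandages €8.22: over-the-counter medication → 0% → €0.00
Road atlas €22.89: books → 4.25% → €0.97
Cookbook €36.59: books → 4.25% → €1.56
Bike helmet €48.58: sporting goods → 9.75% → €4.74
Total tax = €0.97 + €1.56 + €4.74 = €7.27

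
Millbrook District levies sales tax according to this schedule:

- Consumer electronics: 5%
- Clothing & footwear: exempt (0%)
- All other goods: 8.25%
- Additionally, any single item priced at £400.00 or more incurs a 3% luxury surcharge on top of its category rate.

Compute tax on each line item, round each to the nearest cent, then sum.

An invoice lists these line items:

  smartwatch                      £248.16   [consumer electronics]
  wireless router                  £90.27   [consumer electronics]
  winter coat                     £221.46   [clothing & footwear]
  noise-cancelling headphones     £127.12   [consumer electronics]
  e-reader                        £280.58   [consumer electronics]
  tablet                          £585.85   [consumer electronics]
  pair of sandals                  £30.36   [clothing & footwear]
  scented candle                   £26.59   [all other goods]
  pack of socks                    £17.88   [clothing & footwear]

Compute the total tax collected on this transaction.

Smartwatch £248.16: consumer electronics → 5% → £12.41
Wireless router £90.27: consumer electronics → 5% → £4.51
Winter coat £221.46: clothing & footwear → 0% → £0.00
Noise-cancelling headphones £127.12: consumer electronics → 5% → £6.36
E-reader £280.58: consumer electronics → 5% → £14.03
Tablet £585.85: consumer electronics → 5% + 3% surcharge = 8% → £46.87
Pair of sandals £30.36: clothing & footwear → 0% → £0.00
Scented candle £26.59: all other goods → 8.25% → £2.19
Pack of socks £17.88: clothing & footwear → 0% → £0.00
Total tax = £12.41 + £4.51 + £6.36 + £14.03 + £46.87 + £2.19 = £86.37

£86.37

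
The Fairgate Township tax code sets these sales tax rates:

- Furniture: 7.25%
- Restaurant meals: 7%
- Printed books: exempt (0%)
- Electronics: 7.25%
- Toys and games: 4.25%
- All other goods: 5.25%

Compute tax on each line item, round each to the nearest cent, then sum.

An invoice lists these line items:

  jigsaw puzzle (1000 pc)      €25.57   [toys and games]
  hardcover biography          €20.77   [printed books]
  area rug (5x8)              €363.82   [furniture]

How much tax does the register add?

€27.47

Jigsaw puzzle (1000 pc) €25.57: toys and games → 4.25% → €1.09
Hardcover biography €20.77: printed books → 0% → €0.00
Area rug (5x8) €363.82: furniture → 7.25% → €26.38
Total tax = €1.09 + €26.38 = €27.47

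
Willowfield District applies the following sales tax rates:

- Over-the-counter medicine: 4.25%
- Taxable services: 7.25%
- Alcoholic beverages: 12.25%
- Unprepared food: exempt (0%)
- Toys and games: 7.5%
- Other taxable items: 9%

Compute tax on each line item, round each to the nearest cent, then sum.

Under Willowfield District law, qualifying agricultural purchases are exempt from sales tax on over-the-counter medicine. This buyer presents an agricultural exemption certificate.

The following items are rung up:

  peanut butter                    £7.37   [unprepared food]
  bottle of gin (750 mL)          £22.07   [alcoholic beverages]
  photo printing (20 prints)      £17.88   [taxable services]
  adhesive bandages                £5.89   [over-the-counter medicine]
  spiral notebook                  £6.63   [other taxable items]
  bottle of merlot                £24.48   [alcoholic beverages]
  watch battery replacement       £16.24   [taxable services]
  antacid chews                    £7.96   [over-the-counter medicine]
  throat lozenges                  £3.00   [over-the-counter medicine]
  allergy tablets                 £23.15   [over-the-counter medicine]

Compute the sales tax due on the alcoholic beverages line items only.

Bottle of gin (750 mL) £22.07: alcoholic beverages → 12.25% → £2.70
Bottle of merlot £24.48: alcoholic beverages → 12.25% → £3.00
Tax on alcoholic beverages = £2.70 + £3.00 = £5.70

£5.70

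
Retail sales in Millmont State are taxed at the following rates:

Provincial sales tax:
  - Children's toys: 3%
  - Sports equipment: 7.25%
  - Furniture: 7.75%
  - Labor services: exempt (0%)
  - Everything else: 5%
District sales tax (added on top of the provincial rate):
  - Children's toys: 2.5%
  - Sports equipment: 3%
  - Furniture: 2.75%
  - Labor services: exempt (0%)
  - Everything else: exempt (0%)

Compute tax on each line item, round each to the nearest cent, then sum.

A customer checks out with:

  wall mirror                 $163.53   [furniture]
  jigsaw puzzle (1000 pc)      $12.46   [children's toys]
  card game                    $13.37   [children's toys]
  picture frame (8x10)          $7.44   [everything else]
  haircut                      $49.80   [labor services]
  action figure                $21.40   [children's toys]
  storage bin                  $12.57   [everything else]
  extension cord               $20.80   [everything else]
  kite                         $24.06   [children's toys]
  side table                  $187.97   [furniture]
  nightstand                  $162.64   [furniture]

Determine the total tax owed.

Wall mirror $163.53: furniture → 7.75% + 2.75% district = 10.5% → $17.17
Jigsaw puzzle (1000 pc) $12.46: children's toys → 3% + 2.5% district = 5.5% → $0.69
Card game $13.37: children's toys → 3% + 2.5% district = 5.5% → $0.74
Picture frame (8x10) $7.44: everything else → 5% + 0% district = 5% → $0.37
Haircut $49.80: labor services → 0% + 0% district = 0% → $0.00
Action figure $21.40: children's toys → 3% + 2.5% district = 5.5% → $1.18
Storage bin $12.57: everything else → 5% + 0% district = 5% → $0.63
Extension cord $20.80: everything else → 5% + 0% district = 5% → $1.04
Kite $24.06: children's toys → 3% + 2.5% district = 5.5% → $1.32
Side table $187.97: furniture → 7.75% + 2.75% district = 10.5% → $19.74
Nightstand $162.64: furniture → 7.75% + 2.75% district = 10.5% → $17.08
Total tax = $17.17 + $0.69 + $0.74 + $0.37 + $1.18 + $0.63 + $1.04 + $1.32 + $19.74 + $17.08 = $59.96

$59.96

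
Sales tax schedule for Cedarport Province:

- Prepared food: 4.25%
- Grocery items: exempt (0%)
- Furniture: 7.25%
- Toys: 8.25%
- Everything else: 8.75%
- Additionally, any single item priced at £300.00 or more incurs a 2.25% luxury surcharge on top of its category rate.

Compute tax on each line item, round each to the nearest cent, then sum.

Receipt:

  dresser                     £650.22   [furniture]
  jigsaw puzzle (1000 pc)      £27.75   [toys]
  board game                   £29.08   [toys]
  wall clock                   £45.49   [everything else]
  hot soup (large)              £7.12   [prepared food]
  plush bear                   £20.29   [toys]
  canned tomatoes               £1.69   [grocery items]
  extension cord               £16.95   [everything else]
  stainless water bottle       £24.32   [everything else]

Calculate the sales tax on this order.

Dresser £650.22: furniture → 7.25% + 2.25% surcharge = 9.5% → £61.77
Jigsaw puzzle (1000 pc) £27.75: toys → 8.25% → £2.29
Board game £29.08: toys → 8.25% → £2.40
Wall clock £45.49: everything else → 8.75% → £3.98
Hot soup (large) £7.12: prepared food → 4.25% → £0.30
Plush bear £20.29: toys → 8.25% → £1.67
Canned tomatoes £1.69: grocery items → 0% → £0.00
Extension cord £16.95: everything else → 8.75% → £1.48
Stainless water bottle £24.32: everything else → 8.75% → £2.13
Total tax = £61.77 + £2.29 + £2.40 + £3.98 + £0.30 + £1.67 + £1.48 + £2.13 = £76.02

£76.02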